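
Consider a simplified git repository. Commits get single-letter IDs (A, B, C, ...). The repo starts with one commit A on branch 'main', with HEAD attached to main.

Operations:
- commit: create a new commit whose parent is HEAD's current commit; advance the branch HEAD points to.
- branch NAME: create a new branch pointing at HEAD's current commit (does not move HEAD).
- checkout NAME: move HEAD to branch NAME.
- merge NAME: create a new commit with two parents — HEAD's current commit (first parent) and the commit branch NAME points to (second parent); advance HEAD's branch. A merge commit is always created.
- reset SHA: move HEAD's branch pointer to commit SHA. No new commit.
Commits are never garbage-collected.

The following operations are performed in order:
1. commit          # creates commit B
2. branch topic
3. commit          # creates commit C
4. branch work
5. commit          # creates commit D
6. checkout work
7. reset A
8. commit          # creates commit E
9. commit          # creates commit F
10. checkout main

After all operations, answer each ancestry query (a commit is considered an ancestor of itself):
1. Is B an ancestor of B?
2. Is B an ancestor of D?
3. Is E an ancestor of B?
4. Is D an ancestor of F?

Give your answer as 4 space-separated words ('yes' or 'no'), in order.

Answer: yes yes no no

Derivation:
After op 1 (commit): HEAD=main@B [main=B]
After op 2 (branch): HEAD=main@B [main=B topic=B]
After op 3 (commit): HEAD=main@C [main=C topic=B]
After op 4 (branch): HEAD=main@C [main=C topic=B work=C]
After op 5 (commit): HEAD=main@D [main=D topic=B work=C]
After op 6 (checkout): HEAD=work@C [main=D topic=B work=C]
After op 7 (reset): HEAD=work@A [main=D topic=B work=A]
After op 8 (commit): HEAD=work@E [main=D topic=B work=E]
After op 9 (commit): HEAD=work@F [main=D topic=B work=F]
After op 10 (checkout): HEAD=main@D [main=D topic=B work=F]
ancestors(B) = {A,B}; B in? yes
ancestors(D) = {A,B,C,D}; B in? yes
ancestors(B) = {A,B}; E in? no
ancestors(F) = {A,E,F}; D in? no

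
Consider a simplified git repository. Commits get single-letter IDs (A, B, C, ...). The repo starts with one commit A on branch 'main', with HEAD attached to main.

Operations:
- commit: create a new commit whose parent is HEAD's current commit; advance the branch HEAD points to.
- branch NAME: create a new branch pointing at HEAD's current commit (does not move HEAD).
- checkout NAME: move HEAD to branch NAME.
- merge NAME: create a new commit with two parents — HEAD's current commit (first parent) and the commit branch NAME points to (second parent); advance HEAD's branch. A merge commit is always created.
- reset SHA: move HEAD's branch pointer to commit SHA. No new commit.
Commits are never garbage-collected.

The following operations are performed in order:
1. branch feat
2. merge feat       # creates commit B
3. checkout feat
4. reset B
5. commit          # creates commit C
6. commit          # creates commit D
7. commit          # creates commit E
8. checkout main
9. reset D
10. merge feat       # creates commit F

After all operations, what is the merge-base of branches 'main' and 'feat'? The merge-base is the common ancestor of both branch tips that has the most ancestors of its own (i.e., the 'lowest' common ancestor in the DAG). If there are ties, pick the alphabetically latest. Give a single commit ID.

Answer: E

Derivation:
After op 1 (branch): HEAD=main@A [feat=A main=A]
After op 2 (merge): HEAD=main@B [feat=A main=B]
After op 3 (checkout): HEAD=feat@A [feat=A main=B]
After op 4 (reset): HEAD=feat@B [feat=B main=B]
After op 5 (commit): HEAD=feat@C [feat=C main=B]
After op 6 (commit): HEAD=feat@D [feat=D main=B]
After op 7 (commit): HEAD=feat@E [feat=E main=B]
After op 8 (checkout): HEAD=main@B [feat=E main=B]
After op 9 (reset): HEAD=main@D [feat=E main=D]
After op 10 (merge): HEAD=main@F [feat=E main=F]
ancestors(main=F): ['A', 'B', 'C', 'D', 'E', 'F']
ancestors(feat=E): ['A', 'B', 'C', 'D', 'E']
common: ['A', 'B', 'C', 'D', 'E']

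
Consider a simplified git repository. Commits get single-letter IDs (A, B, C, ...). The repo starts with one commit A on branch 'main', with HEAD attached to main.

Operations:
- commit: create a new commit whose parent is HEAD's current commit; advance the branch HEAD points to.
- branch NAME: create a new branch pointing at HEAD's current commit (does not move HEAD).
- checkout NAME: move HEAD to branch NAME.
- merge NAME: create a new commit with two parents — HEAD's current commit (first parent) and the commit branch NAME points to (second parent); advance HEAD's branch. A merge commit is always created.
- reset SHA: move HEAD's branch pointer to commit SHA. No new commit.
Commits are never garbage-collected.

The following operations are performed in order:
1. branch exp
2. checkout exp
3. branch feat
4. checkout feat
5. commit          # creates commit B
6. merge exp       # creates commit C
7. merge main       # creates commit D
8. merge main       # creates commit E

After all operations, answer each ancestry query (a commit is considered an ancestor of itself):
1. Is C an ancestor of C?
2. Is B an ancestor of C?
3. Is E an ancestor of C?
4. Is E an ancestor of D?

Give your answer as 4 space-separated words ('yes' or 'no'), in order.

Answer: yes yes no no

Derivation:
After op 1 (branch): HEAD=main@A [exp=A main=A]
After op 2 (checkout): HEAD=exp@A [exp=A main=A]
After op 3 (branch): HEAD=exp@A [exp=A feat=A main=A]
After op 4 (checkout): HEAD=feat@A [exp=A feat=A main=A]
After op 5 (commit): HEAD=feat@B [exp=A feat=B main=A]
After op 6 (merge): HEAD=feat@C [exp=A feat=C main=A]
After op 7 (merge): HEAD=feat@D [exp=A feat=D main=A]
After op 8 (merge): HEAD=feat@E [exp=A feat=E main=A]
ancestors(C) = {A,B,C}; C in? yes
ancestors(C) = {A,B,C}; B in? yes
ancestors(C) = {A,B,C}; E in? no
ancestors(D) = {A,B,C,D}; E in? no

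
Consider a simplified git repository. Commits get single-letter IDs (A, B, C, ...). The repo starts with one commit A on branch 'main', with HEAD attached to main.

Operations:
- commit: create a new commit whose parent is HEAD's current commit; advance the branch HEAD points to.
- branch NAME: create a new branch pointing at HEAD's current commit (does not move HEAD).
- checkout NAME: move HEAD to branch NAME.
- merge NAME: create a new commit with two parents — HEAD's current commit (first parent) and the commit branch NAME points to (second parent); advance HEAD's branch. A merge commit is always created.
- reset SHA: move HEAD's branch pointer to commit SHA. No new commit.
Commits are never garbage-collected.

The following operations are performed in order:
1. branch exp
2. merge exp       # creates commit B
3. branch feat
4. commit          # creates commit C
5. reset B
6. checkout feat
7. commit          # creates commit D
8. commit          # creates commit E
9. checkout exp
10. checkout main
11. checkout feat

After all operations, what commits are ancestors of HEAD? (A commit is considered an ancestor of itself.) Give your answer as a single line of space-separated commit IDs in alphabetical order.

After op 1 (branch): HEAD=main@A [exp=A main=A]
After op 2 (merge): HEAD=main@B [exp=A main=B]
After op 3 (branch): HEAD=main@B [exp=A feat=B main=B]
After op 4 (commit): HEAD=main@C [exp=A feat=B main=C]
After op 5 (reset): HEAD=main@B [exp=A feat=B main=B]
After op 6 (checkout): HEAD=feat@B [exp=A feat=B main=B]
After op 7 (commit): HEAD=feat@D [exp=A feat=D main=B]
After op 8 (commit): HEAD=feat@E [exp=A feat=E main=B]
After op 9 (checkout): HEAD=exp@A [exp=A feat=E main=B]
After op 10 (checkout): HEAD=main@B [exp=A feat=E main=B]
After op 11 (checkout): HEAD=feat@E [exp=A feat=E main=B]

Answer: A B D E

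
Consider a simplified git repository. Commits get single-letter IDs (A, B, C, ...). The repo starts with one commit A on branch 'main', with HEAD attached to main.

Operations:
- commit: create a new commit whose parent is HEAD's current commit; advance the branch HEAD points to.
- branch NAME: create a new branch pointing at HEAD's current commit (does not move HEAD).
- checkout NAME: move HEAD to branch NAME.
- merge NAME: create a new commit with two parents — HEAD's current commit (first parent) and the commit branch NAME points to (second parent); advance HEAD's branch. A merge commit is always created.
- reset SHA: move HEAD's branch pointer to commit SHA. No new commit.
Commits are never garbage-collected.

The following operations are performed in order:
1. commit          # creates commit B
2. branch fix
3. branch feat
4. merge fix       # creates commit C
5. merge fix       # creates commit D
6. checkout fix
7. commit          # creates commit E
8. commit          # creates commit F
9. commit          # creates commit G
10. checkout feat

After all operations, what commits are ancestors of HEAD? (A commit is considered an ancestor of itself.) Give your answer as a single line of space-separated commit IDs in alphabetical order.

After op 1 (commit): HEAD=main@B [main=B]
After op 2 (branch): HEAD=main@B [fix=B main=B]
After op 3 (branch): HEAD=main@B [feat=B fix=B main=B]
After op 4 (merge): HEAD=main@C [feat=B fix=B main=C]
After op 5 (merge): HEAD=main@D [feat=B fix=B main=D]
After op 6 (checkout): HEAD=fix@B [feat=B fix=B main=D]
After op 7 (commit): HEAD=fix@E [feat=B fix=E main=D]
After op 8 (commit): HEAD=fix@F [feat=B fix=F main=D]
After op 9 (commit): HEAD=fix@G [feat=B fix=G main=D]
After op 10 (checkout): HEAD=feat@B [feat=B fix=G main=D]

Answer: A B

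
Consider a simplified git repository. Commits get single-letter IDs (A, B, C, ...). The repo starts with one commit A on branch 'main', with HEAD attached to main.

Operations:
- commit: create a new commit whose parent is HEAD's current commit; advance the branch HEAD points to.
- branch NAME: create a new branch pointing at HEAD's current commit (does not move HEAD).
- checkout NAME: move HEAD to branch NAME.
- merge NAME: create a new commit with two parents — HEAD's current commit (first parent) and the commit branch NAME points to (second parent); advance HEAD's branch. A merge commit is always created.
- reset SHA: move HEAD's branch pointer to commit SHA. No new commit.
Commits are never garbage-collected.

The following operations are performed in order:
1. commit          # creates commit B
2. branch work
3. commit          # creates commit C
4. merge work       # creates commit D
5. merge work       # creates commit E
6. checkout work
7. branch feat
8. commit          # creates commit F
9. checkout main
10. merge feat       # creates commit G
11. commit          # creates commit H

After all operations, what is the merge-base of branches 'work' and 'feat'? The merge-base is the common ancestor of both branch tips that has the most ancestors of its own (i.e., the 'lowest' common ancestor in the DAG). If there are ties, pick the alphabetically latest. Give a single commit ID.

After op 1 (commit): HEAD=main@B [main=B]
After op 2 (branch): HEAD=main@B [main=B work=B]
After op 3 (commit): HEAD=main@C [main=C work=B]
After op 4 (merge): HEAD=main@D [main=D work=B]
After op 5 (merge): HEAD=main@E [main=E work=B]
After op 6 (checkout): HEAD=work@B [main=E work=B]
After op 7 (branch): HEAD=work@B [feat=B main=E work=B]
After op 8 (commit): HEAD=work@F [feat=B main=E work=F]
After op 9 (checkout): HEAD=main@E [feat=B main=E work=F]
After op 10 (merge): HEAD=main@G [feat=B main=G work=F]
After op 11 (commit): HEAD=main@H [feat=B main=H work=F]
ancestors(work=F): ['A', 'B', 'F']
ancestors(feat=B): ['A', 'B']
common: ['A', 'B']

Answer: B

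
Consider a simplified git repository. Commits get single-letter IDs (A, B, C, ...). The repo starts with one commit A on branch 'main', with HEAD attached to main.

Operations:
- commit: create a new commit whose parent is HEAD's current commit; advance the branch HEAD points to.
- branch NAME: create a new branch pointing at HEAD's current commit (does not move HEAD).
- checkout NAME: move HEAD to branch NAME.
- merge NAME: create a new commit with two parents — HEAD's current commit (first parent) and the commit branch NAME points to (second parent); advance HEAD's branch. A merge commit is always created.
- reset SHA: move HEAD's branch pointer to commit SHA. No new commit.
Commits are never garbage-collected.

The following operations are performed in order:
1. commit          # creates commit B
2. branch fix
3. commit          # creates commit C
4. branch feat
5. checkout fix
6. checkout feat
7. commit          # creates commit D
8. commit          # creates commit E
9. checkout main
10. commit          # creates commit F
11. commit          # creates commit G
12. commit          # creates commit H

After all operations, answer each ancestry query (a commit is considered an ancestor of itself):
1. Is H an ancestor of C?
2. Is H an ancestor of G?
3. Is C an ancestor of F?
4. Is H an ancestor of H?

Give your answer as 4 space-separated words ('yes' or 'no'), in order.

Answer: no no yes yes

Derivation:
After op 1 (commit): HEAD=main@B [main=B]
After op 2 (branch): HEAD=main@B [fix=B main=B]
After op 3 (commit): HEAD=main@C [fix=B main=C]
After op 4 (branch): HEAD=main@C [feat=C fix=B main=C]
After op 5 (checkout): HEAD=fix@B [feat=C fix=B main=C]
After op 6 (checkout): HEAD=feat@C [feat=C fix=B main=C]
After op 7 (commit): HEAD=feat@D [feat=D fix=B main=C]
After op 8 (commit): HEAD=feat@E [feat=E fix=B main=C]
After op 9 (checkout): HEAD=main@C [feat=E fix=B main=C]
After op 10 (commit): HEAD=main@F [feat=E fix=B main=F]
After op 11 (commit): HEAD=main@G [feat=E fix=B main=G]
After op 12 (commit): HEAD=main@H [feat=E fix=B main=H]
ancestors(C) = {A,B,C}; H in? no
ancestors(G) = {A,B,C,F,G}; H in? no
ancestors(F) = {A,B,C,F}; C in? yes
ancestors(H) = {A,B,C,F,G,H}; H in? yes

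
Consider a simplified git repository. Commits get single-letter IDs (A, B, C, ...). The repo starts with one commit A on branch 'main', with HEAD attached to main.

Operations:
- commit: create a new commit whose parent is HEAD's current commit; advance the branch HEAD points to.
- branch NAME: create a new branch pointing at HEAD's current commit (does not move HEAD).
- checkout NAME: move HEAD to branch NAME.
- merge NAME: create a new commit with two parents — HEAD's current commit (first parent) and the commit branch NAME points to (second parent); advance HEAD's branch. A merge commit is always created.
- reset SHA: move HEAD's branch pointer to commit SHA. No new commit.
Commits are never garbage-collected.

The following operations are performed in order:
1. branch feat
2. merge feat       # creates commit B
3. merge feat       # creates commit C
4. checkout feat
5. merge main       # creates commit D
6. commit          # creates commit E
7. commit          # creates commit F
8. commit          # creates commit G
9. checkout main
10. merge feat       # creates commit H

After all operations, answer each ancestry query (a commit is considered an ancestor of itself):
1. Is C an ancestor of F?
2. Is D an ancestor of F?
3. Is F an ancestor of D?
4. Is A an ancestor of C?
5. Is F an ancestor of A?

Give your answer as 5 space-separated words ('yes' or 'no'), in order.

After op 1 (branch): HEAD=main@A [feat=A main=A]
After op 2 (merge): HEAD=main@B [feat=A main=B]
After op 3 (merge): HEAD=main@C [feat=A main=C]
After op 4 (checkout): HEAD=feat@A [feat=A main=C]
After op 5 (merge): HEAD=feat@D [feat=D main=C]
After op 6 (commit): HEAD=feat@E [feat=E main=C]
After op 7 (commit): HEAD=feat@F [feat=F main=C]
After op 8 (commit): HEAD=feat@G [feat=G main=C]
After op 9 (checkout): HEAD=main@C [feat=G main=C]
After op 10 (merge): HEAD=main@H [feat=G main=H]
ancestors(F) = {A,B,C,D,E,F}; C in? yes
ancestors(F) = {A,B,C,D,E,F}; D in? yes
ancestors(D) = {A,B,C,D}; F in? no
ancestors(C) = {A,B,C}; A in? yes
ancestors(A) = {A}; F in? no

Answer: yes yes no yes no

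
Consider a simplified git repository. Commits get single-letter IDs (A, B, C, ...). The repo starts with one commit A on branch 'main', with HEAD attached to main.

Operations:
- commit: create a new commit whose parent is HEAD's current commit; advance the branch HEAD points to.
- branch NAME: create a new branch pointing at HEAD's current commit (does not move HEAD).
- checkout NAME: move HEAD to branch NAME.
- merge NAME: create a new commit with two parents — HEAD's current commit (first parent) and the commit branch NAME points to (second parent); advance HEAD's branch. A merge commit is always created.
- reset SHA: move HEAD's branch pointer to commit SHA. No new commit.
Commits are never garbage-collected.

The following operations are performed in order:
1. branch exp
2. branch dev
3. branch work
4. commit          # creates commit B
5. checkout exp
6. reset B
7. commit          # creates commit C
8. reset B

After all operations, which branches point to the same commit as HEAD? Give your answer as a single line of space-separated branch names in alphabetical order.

After op 1 (branch): HEAD=main@A [exp=A main=A]
After op 2 (branch): HEAD=main@A [dev=A exp=A main=A]
After op 3 (branch): HEAD=main@A [dev=A exp=A main=A work=A]
After op 4 (commit): HEAD=main@B [dev=A exp=A main=B work=A]
After op 5 (checkout): HEAD=exp@A [dev=A exp=A main=B work=A]
After op 6 (reset): HEAD=exp@B [dev=A exp=B main=B work=A]
After op 7 (commit): HEAD=exp@C [dev=A exp=C main=B work=A]
After op 8 (reset): HEAD=exp@B [dev=A exp=B main=B work=A]

Answer: exp main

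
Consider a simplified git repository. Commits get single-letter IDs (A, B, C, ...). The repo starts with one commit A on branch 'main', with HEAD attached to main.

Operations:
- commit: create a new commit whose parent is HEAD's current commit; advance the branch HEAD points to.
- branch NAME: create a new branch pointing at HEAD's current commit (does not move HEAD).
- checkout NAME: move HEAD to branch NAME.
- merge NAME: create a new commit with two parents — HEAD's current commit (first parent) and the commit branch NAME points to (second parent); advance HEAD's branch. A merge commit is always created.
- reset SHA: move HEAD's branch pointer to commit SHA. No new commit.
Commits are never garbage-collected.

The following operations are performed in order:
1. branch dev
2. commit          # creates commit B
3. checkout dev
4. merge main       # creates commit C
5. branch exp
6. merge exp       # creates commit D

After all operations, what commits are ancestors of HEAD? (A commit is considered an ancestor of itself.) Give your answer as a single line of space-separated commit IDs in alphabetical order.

After op 1 (branch): HEAD=main@A [dev=A main=A]
After op 2 (commit): HEAD=main@B [dev=A main=B]
After op 3 (checkout): HEAD=dev@A [dev=A main=B]
After op 4 (merge): HEAD=dev@C [dev=C main=B]
After op 5 (branch): HEAD=dev@C [dev=C exp=C main=B]
After op 6 (merge): HEAD=dev@D [dev=D exp=C main=B]

Answer: A B C D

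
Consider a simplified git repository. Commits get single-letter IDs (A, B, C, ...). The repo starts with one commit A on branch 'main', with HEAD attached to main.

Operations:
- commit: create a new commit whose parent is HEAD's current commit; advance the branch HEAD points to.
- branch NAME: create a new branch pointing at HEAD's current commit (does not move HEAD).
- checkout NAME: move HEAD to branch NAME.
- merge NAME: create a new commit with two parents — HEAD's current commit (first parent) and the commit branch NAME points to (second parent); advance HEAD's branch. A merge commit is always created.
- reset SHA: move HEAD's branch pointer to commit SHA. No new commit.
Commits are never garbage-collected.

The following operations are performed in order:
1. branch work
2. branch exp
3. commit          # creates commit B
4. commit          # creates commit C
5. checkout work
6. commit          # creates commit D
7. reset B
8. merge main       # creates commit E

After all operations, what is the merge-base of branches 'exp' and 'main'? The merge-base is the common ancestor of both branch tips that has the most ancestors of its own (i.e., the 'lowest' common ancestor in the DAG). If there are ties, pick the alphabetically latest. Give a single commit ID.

After op 1 (branch): HEAD=main@A [main=A work=A]
After op 2 (branch): HEAD=main@A [exp=A main=A work=A]
After op 3 (commit): HEAD=main@B [exp=A main=B work=A]
After op 4 (commit): HEAD=main@C [exp=A main=C work=A]
After op 5 (checkout): HEAD=work@A [exp=A main=C work=A]
After op 6 (commit): HEAD=work@D [exp=A main=C work=D]
After op 7 (reset): HEAD=work@B [exp=A main=C work=B]
After op 8 (merge): HEAD=work@E [exp=A main=C work=E]
ancestors(exp=A): ['A']
ancestors(main=C): ['A', 'B', 'C']
common: ['A']

Answer: A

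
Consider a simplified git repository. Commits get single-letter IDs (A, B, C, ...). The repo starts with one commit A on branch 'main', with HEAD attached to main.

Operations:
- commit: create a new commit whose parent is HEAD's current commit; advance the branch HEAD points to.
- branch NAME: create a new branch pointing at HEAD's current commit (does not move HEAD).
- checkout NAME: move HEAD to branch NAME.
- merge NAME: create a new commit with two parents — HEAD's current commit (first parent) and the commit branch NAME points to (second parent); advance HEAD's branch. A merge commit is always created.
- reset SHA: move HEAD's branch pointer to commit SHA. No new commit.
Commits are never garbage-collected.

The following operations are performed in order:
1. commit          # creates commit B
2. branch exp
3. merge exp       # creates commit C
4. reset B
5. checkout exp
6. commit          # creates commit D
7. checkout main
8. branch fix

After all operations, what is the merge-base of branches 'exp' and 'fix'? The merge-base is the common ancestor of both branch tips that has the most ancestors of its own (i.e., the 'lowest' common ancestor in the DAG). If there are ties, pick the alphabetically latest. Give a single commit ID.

Answer: B

Derivation:
After op 1 (commit): HEAD=main@B [main=B]
After op 2 (branch): HEAD=main@B [exp=B main=B]
After op 3 (merge): HEAD=main@C [exp=B main=C]
After op 4 (reset): HEAD=main@B [exp=B main=B]
After op 5 (checkout): HEAD=exp@B [exp=B main=B]
After op 6 (commit): HEAD=exp@D [exp=D main=B]
After op 7 (checkout): HEAD=main@B [exp=D main=B]
After op 8 (branch): HEAD=main@B [exp=D fix=B main=B]
ancestors(exp=D): ['A', 'B', 'D']
ancestors(fix=B): ['A', 'B']
common: ['A', 'B']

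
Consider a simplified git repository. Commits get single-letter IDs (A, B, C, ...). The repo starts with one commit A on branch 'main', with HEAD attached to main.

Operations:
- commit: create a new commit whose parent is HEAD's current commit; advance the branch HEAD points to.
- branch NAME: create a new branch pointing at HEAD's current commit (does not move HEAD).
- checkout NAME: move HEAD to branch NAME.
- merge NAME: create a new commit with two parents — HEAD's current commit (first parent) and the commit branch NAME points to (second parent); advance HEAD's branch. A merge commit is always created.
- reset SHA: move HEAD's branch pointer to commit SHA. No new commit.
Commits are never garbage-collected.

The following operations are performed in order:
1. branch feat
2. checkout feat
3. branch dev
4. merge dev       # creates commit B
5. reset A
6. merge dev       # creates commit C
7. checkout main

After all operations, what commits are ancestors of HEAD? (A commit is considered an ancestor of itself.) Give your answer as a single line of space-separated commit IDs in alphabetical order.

Answer: A

Derivation:
After op 1 (branch): HEAD=main@A [feat=A main=A]
After op 2 (checkout): HEAD=feat@A [feat=A main=A]
After op 3 (branch): HEAD=feat@A [dev=A feat=A main=A]
After op 4 (merge): HEAD=feat@B [dev=A feat=B main=A]
After op 5 (reset): HEAD=feat@A [dev=A feat=A main=A]
After op 6 (merge): HEAD=feat@C [dev=A feat=C main=A]
After op 7 (checkout): HEAD=main@A [dev=A feat=C main=A]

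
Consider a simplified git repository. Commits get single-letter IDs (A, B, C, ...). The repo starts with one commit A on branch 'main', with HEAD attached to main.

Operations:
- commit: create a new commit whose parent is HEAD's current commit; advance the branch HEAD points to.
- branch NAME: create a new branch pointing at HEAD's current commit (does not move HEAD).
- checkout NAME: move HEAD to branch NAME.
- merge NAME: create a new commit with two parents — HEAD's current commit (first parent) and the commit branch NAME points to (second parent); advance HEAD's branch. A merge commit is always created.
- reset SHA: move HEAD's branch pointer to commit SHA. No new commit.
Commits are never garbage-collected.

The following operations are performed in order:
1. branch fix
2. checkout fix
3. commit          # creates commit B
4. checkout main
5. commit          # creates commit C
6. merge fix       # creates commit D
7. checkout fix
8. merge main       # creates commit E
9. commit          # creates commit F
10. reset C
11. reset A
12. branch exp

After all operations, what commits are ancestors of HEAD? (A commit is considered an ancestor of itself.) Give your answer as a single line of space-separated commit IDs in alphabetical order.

Answer: A

Derivation:
After op 1 (branch): HEAD=main@A [fix=A main=A]
After op 2 (checkout): HEAD=fix@A [fix=A main=A]
After op 3 (commit): HEAD=fix@B [fix=B main=A]
After op 4 (checkout): HEAD=main@A [fix=B main=A]
After op 5 (commit): HEAD=main@C [fix=B main=C]
After op 6 (merge): HEAD=main@D [fix=B main=D]
After op 7 (checkout): HEAD=fix@B [fix=B main=D]
After op 8 (merge): HEAD=fix@E [fix=E main=D]
After op 9 (commit): HEAD=fix@F [fix=F main=D]
After op 10 (reset): HEAD=fix@C [fix=C main=D]
After op 11 (reset): HEAD=fix@A [fix=A main=D]
After op 12 (branch): HEAD=fix@A [exp=A fix=A main=D]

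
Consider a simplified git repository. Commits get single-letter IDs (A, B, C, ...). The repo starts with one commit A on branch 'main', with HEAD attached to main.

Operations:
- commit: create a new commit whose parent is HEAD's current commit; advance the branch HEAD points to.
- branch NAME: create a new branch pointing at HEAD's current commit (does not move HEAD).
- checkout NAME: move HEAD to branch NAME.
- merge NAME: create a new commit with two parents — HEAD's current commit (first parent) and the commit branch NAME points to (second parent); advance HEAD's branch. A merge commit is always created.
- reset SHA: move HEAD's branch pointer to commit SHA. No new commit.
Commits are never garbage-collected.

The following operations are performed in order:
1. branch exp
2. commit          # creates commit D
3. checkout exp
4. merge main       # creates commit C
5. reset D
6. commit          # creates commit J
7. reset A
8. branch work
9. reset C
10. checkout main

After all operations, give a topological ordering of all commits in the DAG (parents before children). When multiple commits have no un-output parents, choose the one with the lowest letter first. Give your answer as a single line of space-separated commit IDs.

After op 1 (branch): HEAD=main@A [exp=A main=A]
After op 2 (commit): HEAD=main@D [exp=A main=D]
After op 3 (checkout): HEAD=exp@A [exp=A main=D]
After op 4 (merge): HEAD=exp@C [exp=C main=D]
After op 5 (reset): HEAD=exp@D [exp=D main=D]
After op 6 (commit): HEAD=exp@J [exp=J main=D]
After op 7 (reset): HEAD=exp@A [exp=A main=D]
After op 8 (branch): HEAD=exp@A [exp=A main=D work=A]
After op 9 (reset): HEAD=exp@C [exp=C main=D work=A]
After op 10 (checkout): HEAD=main@D [exp=C main=D work=A]
commit A: parents=[]
commit C: parents=['A', 'D']
commit D: parents=['A']
commit J: parents=['D']

Answer: A D C J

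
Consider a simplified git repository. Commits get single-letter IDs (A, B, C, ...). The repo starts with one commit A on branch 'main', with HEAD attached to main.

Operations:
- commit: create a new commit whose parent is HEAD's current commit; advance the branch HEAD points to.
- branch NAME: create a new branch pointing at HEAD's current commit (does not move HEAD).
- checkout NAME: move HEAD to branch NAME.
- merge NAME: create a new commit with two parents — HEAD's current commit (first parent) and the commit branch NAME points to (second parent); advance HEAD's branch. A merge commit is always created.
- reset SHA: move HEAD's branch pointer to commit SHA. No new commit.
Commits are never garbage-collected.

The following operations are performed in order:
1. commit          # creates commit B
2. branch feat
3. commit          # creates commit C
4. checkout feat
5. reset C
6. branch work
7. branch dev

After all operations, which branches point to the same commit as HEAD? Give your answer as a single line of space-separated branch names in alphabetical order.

After op 1 (commit): HEAD=main@B [main=B]
After op 2 (branch): HEAD=main@B [feat=B main=B]
After op 3 (commit): HEAD=main@C [feat=B main=C]
After op 4 (checkout): HEAD=feat@B [feat=B main=C]
After op 5 (reset): HEAD=feat@C [feat=C main=C]
After op 6 (branch): HEAD=feat@C [feat=C main=C work=C]
After op 7 (branch): HEAD=feat@C [dev=C feat=C main=C work=C]

Answer: dev feat main work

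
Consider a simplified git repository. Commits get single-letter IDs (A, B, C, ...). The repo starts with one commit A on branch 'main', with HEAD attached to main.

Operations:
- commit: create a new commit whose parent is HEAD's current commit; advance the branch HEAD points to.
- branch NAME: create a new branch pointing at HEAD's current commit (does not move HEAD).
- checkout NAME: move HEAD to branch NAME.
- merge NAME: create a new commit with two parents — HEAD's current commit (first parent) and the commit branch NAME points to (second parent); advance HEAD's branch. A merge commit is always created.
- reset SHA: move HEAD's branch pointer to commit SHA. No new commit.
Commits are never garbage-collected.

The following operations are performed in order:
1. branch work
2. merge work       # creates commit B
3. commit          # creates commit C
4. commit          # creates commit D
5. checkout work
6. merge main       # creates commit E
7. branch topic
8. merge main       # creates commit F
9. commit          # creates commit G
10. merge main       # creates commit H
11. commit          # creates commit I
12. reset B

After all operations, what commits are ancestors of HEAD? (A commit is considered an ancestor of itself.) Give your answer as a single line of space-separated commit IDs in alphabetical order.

After op 1 (branch): HEAD=main@A [main=A work=A]
After op 2 (merge): HEAD=main@B [main=B work=A]
After op 3 (commit): HEAD=main@C [main=C work=A]
After op 4 (commit): HEAD=main@D [main=D work=A]
After op 5 (checkout): HEAD=work@A [main=D work=A]
After op 6 (merge): HEAD=work@E [main=D work=E]
After op 7 (branch): HEAD=work@E [main=D topic=E work=E]
After op 8 (merge): HEAD=work@F [main=D topic=E work=F]
After op 9 (commit): HEAD=work@G [main=D topic=E work=G]
After op 10 (merge): HEAD=work@H [main=D topic=E work=H]
After op 11 (commit): HEAD=work@I [main=D topic=E work=I]
After op 12 (reset): HEAD=work@B [main=D topic=E work=B]

Answer: A B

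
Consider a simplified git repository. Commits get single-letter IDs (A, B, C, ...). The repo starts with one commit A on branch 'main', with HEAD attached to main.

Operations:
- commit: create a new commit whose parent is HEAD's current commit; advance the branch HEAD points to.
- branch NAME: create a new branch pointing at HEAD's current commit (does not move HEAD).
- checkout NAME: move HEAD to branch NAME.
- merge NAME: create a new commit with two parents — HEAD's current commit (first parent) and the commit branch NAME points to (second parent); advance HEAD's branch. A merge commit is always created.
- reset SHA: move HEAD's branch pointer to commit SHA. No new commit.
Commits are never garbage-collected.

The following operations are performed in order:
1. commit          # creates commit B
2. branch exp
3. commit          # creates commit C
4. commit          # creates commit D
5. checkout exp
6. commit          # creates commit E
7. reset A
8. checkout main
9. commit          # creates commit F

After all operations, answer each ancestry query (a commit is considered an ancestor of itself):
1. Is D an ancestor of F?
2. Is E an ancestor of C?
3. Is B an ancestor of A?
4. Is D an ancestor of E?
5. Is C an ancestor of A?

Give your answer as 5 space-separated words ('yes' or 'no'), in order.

After op 1 (commit): HEAD=main@B [main=B]
After op 2 (branch): HEAD=main@B [exp=B main=B]
After op 3 (commit): HEAD=main@C [exp=B main=C]
After op 4 (commit): HEAD=main@D [exp=B main=D]
After op 5 (checkout): HEAD=exp@B [exp=B main=D]
After op 6 (commit): HEAD=exp@E [exp=E main=D]
After op 7 (reset): HEAD=exp@A [exp=A main=D]
After op 8 (checkout): HEAD=main@D [exp=A main=D]
After op 9 (commit): HEAD=main@F [exp=A main=F]
ancestors(F) = {A,B,C,D,F}; D in? yes
ancestors(C) = {A,B,C}; E in? no
ancestors(A) = {A}; B in? no
ancestors(E) = {A,B,E}; D in? no
ancestors(A) = {A}; C in? no

Answer: yes no no no no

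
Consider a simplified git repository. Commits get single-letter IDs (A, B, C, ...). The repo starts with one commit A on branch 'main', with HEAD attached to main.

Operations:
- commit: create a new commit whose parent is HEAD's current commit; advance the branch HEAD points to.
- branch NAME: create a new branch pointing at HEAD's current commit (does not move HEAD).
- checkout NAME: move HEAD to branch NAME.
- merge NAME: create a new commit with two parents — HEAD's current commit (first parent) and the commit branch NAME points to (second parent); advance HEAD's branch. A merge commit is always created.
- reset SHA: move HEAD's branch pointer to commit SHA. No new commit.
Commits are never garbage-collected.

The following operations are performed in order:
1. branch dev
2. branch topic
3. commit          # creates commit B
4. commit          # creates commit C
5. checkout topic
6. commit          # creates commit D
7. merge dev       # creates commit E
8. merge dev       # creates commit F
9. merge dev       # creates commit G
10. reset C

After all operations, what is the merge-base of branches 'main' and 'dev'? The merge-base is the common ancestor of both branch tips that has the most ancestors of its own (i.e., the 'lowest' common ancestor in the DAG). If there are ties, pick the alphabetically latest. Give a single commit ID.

Answer: A

Derivation:
After op 1 (branch): HEAD=main@A [dev=A main=A]
After op 2 (branch): HEAD=main@A [dev=A main=A topic=A]
After op 3 (commit): HEAD=main@B [dev=A main=B topic=A]
After op 4 (commit): HEAD=main@C [dev=A main=C topic=A]
After op 5 (checkout): HEAD=topic@A [dev=A main=C topic=A]
After op 6 (commit): HEAD=topic@D [dev=A main=C topic=D]
After op 7 (merge): HEAD=topic@E [dev=A main=C topic=E]
After op 8 (merge): HEAD=topic@F [dev=A main=C topic=F]
After op 9 (merge): HEAD=topic@G [dev=A main=C topic=G]
After op 10 (reset): HEAD=topic@C [dev=A main=C topic=C]
ancestors(main=C): ['A', 'B', 'C']
ancestors(dev=A): ['A']
common: ['A']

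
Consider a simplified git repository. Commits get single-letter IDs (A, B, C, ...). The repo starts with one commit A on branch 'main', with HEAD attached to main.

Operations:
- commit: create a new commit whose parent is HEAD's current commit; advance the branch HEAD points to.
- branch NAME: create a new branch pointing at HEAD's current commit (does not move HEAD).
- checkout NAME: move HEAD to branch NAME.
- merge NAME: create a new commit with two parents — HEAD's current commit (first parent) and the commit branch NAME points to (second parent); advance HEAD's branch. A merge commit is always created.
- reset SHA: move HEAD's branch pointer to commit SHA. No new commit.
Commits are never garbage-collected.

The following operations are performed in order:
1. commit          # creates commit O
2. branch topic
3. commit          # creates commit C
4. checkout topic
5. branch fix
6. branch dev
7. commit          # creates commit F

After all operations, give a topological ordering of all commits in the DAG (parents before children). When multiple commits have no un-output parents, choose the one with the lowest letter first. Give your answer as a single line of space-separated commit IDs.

Answer: A O C F

Derivation:
After op 1 (commit): HEAD=main@O [main=O]
After op 2 (branch): HEAD=main@O [main=O topic=O]
After op 3 (commit): HEAD=main@C [main=C topic=O]
After op 4 (checkout): HEAD=topic@O [main=C topic=O]
After op 5 (branch): HEAD=topic@O [fix=O main=C topic=O]
After op 6 (branch): HEAD=topic@O [dev=O fix=O main=C topic=O]
After op 7 (commit): HEAD=topic@F [dev=O fix=O main=C topic=F]
commit A: parents=[]
commit C: parents=['O']
commit F: parents=['O']
commit O: parents=['A']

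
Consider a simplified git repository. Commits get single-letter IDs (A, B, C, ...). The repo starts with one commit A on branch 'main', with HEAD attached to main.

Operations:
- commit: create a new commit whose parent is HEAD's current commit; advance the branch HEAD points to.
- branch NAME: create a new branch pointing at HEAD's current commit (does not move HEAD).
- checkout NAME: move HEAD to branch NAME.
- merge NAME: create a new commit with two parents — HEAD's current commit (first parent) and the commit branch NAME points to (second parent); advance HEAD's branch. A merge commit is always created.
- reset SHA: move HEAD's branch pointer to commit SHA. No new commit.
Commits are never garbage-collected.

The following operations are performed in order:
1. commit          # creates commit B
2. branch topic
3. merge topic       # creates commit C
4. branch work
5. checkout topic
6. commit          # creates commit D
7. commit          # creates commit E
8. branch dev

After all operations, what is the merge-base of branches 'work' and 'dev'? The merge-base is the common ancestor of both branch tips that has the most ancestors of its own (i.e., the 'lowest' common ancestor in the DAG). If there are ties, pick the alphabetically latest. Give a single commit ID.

Answer: B

Derivation:
After op 1 (commit): HEAD=main@B [main=B]
After op 2 (branch): HEAD=main@B [main=B topic=B]
After op 3 (merge): HEAD=main@C [main=C topic=B]
After op 4 (branch): HEAD=main@C [main=C topic=B work=C]
After op 5 (checkout): HEAD=topic@B [main=C topic=B work=C]
After op 6 (commit): HEAD=topic@D [main=C topic=D work=C]
After op 7 (commit): HEAD=topic@E [main=C topic=E work=C]
After op 8 (branch): HEAD=topic@E [dev=E main=C topic=E work=C]
ancestors(work=C): ['A', 'B', 'C']
ancestors(dev=E): ['A', 'B', 'D', 'E']
common: ['A', 'B']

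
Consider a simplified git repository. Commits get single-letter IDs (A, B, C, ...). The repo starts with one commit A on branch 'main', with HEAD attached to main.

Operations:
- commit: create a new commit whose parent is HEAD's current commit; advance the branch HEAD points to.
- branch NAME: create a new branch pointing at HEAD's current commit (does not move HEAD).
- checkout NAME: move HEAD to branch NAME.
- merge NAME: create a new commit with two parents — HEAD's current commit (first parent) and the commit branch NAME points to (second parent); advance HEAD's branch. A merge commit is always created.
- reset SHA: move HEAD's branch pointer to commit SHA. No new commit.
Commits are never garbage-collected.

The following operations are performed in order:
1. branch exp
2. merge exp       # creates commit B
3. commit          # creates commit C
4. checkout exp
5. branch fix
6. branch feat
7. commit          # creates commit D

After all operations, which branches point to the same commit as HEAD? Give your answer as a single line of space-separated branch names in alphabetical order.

After op 1 (branch): HEAD=main@A [exp=A main=A]
After op 2 (merge): HEAD=main@B [exp=A main=B]
After op 3 (commit): HEAD=main@C [exp=A main=C]
After op 4 (checkout): HEAD=exp@A [exp=A main=C]
After op 5 (branch): HEAD=exp@A [exp=A fix=A main=C]
After op 6 (branch): HEAD=exp@A [exp=A feat=A fix=A main=C]
After op 7 (commit): HEAD=exp@D [exp=D feat=A fix=A main=C]

Answer: exp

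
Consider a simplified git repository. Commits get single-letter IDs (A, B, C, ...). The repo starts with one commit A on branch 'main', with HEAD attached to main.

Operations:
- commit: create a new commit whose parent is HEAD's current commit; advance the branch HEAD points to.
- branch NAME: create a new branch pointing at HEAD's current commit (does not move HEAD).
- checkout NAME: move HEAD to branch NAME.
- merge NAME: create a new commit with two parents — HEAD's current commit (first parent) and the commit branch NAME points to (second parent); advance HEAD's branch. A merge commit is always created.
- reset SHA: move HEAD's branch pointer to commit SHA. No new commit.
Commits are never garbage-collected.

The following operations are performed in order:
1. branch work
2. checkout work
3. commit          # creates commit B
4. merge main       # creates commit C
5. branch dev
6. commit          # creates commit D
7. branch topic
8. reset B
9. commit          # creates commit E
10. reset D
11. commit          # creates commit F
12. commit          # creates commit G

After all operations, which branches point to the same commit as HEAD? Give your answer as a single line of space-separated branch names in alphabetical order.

Answer: work

Derivation:
After op 1 (branch): HEAD=main@A [main=A work=A]
After op 2 (checkout): HEAD=work@A [main=A work=A]
After op 3 (commit): HEAD=work@B [main=A work=B]
After op 4 (merge): HEAD=work@C [main=A work=C]
After op 5 (branch): HEAD=work@C [dev=C main=A work=C]
After op 6 (commit): HEAD=work@D [dev=C main=A work=D]
After op 7 (branch): HEAD=work@D [dev=C main=A topic=D work=D]
After op 8 (reset): HEAD=work@B [dev=C main=A topic=D work=B]
After op 9 (commit): HEAD=work@E [dev=C main=A topic=D work=E]
After op 10 (reset): HEAD=work@D [dev=C main=A topic=D work=D]
After op 11 (commit): HEAD=work@F [dev=C main=A topic=D work=F]
After op 12 (commit): HEAD=work@G [dev=C main=A topic=D work=G]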